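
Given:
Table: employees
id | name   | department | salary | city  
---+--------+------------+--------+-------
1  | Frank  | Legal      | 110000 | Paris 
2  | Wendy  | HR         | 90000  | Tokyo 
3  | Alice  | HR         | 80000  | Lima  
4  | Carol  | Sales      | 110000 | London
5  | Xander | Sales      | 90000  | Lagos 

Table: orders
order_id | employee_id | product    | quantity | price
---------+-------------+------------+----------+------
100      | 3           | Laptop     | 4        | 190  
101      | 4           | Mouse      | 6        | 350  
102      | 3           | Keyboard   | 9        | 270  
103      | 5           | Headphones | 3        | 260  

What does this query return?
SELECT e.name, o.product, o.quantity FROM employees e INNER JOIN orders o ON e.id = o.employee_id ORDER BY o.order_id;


Joining employees.id = orders.employee_id:
  employee Alice (id=3) -> order Laptop
  employee Carol (id=4) -> order Mouse
  employee Alice (id=3) -> order Keyboard
  employee Xander (id=5) -> order Headphones


4 rows:
Alice, Laptop, 4
Carol, Mouse, 6
Alice, Keyboard, 9
Xander, Headphones, 3


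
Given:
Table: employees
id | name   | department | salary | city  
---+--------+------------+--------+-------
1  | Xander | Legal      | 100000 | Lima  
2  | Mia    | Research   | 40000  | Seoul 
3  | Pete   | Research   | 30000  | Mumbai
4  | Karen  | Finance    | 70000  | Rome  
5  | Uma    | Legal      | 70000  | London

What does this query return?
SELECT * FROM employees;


SELECT * returns all 5 rows with all columns

5 rows:
1, Xander, Legal, 100000, Lima
2, Mia, Research, 40000, Seoul
3, Pete, Research, 30000, Mumbai
4, Karen, Finance, 70000, Rome
5, Uma, Legal, 70000, London


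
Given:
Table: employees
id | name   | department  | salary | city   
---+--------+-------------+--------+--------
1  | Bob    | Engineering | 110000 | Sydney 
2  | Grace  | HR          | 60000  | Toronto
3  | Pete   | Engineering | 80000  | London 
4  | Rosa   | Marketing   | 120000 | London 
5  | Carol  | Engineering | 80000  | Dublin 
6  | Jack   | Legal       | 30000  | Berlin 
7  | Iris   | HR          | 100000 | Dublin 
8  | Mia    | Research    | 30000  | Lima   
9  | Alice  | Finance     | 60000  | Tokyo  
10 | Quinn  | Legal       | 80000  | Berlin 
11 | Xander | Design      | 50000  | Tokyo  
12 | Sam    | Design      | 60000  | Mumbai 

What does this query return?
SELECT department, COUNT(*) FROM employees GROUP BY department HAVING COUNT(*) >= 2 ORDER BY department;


Groups with count >= 2:
  Design: 2 -> PASS
  Engineering: 3 -> PASS
  HR: 2 -> PASS
  Legal: 2 -> PASS
  Finance: 1 -> filtered out
  Marketing: 1 -> filtered out
  Research: 1 -> filtered out


4 groups:
Design, 2
Engineering, 3
HR, 2
Legal, 2


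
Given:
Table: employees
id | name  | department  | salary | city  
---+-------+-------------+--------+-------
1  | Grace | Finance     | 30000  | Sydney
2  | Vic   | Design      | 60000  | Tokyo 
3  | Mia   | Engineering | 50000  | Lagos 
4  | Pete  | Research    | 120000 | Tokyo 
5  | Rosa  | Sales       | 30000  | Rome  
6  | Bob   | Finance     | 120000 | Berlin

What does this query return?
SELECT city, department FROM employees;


Projecting columns: city, department

6 rows:
Sydney, Finance
Tokyo, Design
Lagos, Engineering
Tokyo, Research
Rome, Sales
Berlin, Finance


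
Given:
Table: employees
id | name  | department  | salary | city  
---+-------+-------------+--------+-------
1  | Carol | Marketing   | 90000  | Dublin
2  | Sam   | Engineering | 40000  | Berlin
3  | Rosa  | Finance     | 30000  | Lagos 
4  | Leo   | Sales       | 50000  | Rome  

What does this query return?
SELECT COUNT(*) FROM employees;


COUNT(*) counts all rows

4


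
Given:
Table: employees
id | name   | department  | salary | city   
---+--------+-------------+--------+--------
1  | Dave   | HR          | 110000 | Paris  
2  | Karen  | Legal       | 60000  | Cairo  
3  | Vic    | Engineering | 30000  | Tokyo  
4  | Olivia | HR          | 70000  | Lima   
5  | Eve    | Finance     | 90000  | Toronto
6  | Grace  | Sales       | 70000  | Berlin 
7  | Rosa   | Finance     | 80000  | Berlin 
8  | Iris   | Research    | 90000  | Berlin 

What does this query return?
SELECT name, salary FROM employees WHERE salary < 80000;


Filtering: salary < 80000
Matching: 4 rows

4 rows:
Karen, 60000
Vic, 30000
Olivia, 70000
Grace, 70000


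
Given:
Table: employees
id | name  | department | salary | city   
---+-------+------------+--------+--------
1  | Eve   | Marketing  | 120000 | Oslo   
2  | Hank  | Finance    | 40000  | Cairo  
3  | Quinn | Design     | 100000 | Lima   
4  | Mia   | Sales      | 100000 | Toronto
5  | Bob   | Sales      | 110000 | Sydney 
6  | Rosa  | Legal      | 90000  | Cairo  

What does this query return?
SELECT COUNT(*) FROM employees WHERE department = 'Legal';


Counting rows where department = 'Legal'
  Rosa -> MATCH


1


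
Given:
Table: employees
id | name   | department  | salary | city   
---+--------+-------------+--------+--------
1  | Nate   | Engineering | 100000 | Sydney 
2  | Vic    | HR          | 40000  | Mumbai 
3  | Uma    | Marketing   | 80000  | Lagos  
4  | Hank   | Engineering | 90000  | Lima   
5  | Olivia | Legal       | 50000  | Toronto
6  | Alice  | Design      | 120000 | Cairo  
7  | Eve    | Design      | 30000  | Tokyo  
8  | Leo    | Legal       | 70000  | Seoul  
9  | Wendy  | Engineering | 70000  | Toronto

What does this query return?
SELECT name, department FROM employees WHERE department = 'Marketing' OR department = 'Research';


Filtering: department = 'Marketing' OR 'Research'
Matching: 1 rows

1 rows:
Uma, Marketing


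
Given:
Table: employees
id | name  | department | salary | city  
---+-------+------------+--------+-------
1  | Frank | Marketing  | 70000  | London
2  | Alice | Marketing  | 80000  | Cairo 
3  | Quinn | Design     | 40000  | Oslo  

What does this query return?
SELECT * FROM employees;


SELECT * returns all 3 rows with all columns

3 rows:
1, Frank, Marketing, 70000, London
2, Alice, Marketing, 80000, Cairo
3, Quinn, Design, 40000, Oslo


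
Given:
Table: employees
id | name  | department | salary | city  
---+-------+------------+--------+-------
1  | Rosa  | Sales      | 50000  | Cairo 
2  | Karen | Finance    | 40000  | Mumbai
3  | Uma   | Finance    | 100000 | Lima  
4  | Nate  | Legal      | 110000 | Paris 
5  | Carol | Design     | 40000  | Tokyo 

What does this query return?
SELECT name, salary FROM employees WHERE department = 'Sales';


Filtering: department = 'Sales'
Matching rows: 1

1 rows:
Rosa, 50000


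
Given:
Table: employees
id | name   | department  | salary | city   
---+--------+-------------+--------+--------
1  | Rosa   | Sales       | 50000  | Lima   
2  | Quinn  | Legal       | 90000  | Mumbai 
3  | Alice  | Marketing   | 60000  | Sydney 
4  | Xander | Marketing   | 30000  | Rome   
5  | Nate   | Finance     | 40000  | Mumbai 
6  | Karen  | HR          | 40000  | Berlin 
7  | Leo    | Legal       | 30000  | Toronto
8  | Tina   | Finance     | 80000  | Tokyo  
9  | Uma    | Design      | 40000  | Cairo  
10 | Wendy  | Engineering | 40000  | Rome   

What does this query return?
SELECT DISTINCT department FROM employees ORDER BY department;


All 'department' values (row order): Sales, Legal, Marketing, Marketing, Finance, HR, Legal, Finance, Design, Engineering
Removing duplicates leaves 7 unique value(s).

7 values:
Design
Engineering
Finance
HR
Legal
Marketing
Sales


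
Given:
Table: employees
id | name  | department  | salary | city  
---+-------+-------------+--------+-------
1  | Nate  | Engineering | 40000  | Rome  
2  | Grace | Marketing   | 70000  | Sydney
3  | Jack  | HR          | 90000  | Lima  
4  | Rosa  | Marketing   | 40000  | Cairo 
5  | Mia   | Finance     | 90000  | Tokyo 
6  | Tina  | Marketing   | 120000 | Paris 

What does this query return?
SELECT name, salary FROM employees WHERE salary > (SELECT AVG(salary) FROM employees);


Subquery: AVG(salary) = 75000.0
Filtering: salary > 75000.0
  Jack (90000) -> MATCH
  Mia (90000) -> MATCH
  Tina (120000) -> MATCH


3 rows:
Jack, 90000
Mia, 90000
Tina, 120000


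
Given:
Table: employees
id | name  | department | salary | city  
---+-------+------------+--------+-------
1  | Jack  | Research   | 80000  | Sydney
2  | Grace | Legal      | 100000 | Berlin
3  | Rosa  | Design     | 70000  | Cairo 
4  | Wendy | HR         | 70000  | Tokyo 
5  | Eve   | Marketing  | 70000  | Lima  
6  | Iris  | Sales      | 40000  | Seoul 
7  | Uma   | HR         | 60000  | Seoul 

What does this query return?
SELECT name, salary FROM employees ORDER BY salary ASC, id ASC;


Sorting by salary ASC, then id ASC for ties

7 rows:
Iris, 40000
Uma, 60000
Rosa, 70000
Wendy, 70000
Eve, 70000
Jack, 80000
Grace, 100000


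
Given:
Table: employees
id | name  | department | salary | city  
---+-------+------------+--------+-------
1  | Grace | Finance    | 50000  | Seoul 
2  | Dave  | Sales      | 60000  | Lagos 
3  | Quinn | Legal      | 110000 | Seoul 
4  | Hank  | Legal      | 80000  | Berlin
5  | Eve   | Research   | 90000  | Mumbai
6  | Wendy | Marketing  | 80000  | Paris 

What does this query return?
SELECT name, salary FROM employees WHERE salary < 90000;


Filtering: salary < 90000
Matching: 4 rows

4 rows:
Grace, 50000
Dave, 60000
Hank, 80000
Wendy, 80000


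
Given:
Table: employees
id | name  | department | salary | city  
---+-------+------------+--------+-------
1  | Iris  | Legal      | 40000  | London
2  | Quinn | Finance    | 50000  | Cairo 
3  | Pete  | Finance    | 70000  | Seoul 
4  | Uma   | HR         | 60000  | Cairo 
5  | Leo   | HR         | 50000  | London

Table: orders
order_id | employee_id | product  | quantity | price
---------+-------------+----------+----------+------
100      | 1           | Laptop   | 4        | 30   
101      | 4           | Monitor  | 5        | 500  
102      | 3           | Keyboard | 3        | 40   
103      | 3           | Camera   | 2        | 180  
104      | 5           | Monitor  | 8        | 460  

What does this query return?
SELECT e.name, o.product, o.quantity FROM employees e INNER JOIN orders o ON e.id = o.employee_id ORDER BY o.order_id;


Joining employees.id = orders.employee_id:
  employee Iris (id=1) -> order Laptop
  employee Uma (id=4) -> order Monitor
  employee Pete (id=3) -> order Keyboard
  employee Pete (id=3) -> order Camera
  employee Leo (id=5) -> order Monitor


5 rows:
Iris, Laptop, 4
Uma, Monitor, 5
Pete, Keyboard, 3
Pete, Camera, 2
Leo, Monitor, 8


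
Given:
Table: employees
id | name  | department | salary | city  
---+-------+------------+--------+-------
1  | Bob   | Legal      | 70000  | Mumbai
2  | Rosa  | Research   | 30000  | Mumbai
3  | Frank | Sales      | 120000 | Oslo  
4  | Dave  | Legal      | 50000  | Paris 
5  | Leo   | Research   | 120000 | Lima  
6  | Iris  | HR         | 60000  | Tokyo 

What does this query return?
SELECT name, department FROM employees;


Projecting columns: name, department

6 rows:
Bob, Legal
Rosa, Research
Frank, Sales
Dave, Legal
Leo, Research
Iris, HR


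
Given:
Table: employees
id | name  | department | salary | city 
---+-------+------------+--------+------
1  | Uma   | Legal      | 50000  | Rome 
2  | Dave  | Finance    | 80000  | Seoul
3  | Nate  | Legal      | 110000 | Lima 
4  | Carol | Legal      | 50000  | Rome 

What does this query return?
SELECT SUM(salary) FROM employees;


SUM(salary) = 50000 + 80000 + 110000 + 50000 = 290000

290000


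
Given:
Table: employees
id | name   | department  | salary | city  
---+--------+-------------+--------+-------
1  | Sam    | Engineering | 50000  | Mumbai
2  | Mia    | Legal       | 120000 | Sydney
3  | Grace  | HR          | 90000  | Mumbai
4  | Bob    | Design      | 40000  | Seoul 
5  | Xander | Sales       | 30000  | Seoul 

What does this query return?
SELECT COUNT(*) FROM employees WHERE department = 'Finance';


Counting rows where department = 'Finance'


0


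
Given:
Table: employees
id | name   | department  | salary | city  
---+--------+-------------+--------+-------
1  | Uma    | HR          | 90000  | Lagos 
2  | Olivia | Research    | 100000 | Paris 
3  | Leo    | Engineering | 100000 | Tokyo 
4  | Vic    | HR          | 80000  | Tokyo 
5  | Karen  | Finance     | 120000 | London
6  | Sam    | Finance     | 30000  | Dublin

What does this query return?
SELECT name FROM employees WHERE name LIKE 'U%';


LIKE 'U%' matches names starting with 'U'
Matching: 1

1 rows:
Uma


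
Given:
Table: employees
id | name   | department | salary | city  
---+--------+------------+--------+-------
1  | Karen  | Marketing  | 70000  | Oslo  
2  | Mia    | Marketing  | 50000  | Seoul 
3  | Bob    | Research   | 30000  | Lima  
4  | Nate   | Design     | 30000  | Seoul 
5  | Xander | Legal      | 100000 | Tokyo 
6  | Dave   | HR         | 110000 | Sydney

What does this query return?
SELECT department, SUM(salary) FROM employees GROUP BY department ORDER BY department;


Summing salary within each department:
  Design: 30000 = 30000
  HR: 110000 = 110000
  Legal: 100000 = 100000
  Marketing: 70000 + 50000 = 120000
  Research: 30000 = 30000


5 groups:
Design, 30000
HR, 110000
Legal, 100000
Marketing, 120000
Research, 30000


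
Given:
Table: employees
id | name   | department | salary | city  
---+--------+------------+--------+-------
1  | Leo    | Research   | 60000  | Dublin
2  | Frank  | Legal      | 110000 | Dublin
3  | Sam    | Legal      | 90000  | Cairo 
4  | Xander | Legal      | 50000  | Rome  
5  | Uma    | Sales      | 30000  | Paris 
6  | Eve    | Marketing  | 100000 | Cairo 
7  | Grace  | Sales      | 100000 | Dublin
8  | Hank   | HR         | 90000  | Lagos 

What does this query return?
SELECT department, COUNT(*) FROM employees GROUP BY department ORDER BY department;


Assigning each row to its department group:
  Leo -> Research
  Frank -> Legal
  Sam -> Legal
  Xander -> Legal
  Uma -> Sales
  Eve -> Marketing
  Grace -> Sales
  Hank -> HR


5 groups:
HR, 1
Legal, 3
Marketing, 1
Research, 1
Sales, 2


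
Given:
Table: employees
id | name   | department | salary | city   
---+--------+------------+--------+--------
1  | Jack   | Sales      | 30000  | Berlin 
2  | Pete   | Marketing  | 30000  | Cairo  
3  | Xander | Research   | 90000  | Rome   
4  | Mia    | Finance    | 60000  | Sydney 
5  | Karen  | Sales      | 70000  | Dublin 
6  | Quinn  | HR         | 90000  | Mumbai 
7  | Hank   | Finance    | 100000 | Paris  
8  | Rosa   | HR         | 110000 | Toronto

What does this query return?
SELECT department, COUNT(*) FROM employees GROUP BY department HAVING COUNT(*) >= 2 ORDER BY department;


Groups with count >= 2:
  Finance: 2 -> PASS
  HR: 2 -> PASS
  Sales: 2 -> PASS
  Marketing: 1 -> filtered out
  Research: 1 -> filtered out


3 groups:
Finance, 2
HR, 2
Sales, 2


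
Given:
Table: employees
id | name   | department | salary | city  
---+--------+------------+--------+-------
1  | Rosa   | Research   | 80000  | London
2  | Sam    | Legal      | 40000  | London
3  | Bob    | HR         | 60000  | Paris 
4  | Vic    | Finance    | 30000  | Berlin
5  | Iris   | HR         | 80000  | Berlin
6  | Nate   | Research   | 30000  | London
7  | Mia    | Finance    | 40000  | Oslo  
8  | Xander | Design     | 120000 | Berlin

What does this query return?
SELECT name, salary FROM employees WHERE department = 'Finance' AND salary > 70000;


Filtering: department = 'Finance' AND salary > 70000
Matching: 0 rows

Empty result set (0 rows)


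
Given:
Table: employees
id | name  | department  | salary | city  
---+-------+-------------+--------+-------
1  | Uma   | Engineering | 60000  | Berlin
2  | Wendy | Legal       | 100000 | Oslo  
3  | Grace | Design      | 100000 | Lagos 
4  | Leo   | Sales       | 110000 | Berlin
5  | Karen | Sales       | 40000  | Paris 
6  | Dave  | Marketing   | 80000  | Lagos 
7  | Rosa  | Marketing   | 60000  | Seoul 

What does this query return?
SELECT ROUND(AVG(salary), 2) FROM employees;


SUM(salary) = 550000
COUNT = 7
ROUND(AVG, 2) = ROUND(550000 / 7, 2) = 78571.43

78571.43


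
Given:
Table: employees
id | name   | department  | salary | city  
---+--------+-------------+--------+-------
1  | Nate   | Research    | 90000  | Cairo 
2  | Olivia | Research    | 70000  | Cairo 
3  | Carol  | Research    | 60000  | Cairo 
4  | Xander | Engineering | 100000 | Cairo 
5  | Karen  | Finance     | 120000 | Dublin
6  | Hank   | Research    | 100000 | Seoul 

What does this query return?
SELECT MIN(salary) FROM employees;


Salaries: 90000, 70000, 60000, 100000, 120000, 100000
MIN = 60000

60000


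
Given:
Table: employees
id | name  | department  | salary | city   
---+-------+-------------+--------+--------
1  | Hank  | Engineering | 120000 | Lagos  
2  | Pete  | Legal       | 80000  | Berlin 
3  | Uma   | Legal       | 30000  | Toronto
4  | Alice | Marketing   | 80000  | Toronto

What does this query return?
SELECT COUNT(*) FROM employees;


COUNT(*) counts all rows

4


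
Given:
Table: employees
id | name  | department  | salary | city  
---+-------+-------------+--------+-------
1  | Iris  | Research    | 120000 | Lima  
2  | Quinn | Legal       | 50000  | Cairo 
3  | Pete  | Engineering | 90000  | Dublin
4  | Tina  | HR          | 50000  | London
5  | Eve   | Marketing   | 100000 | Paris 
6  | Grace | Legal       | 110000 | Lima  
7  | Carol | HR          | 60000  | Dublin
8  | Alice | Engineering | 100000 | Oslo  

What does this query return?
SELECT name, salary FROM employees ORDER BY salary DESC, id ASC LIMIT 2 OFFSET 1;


Sort by salary DESC (id ASC tiebreak), then skip 1 and take 2
Rows 2 through 3

2 rows:
Grace, 110000
Eve, 100000


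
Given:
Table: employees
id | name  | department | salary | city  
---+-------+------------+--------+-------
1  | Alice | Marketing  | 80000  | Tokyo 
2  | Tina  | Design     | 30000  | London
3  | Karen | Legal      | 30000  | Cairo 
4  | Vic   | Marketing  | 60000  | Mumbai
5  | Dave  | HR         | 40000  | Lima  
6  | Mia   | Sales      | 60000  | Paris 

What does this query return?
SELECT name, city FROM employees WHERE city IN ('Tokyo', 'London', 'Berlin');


Filtering: city IN ('Tokyo', 'London', 'Berlin')
Matching: 2 rows

2 rows:
Alice, Tokyo
Tina, London


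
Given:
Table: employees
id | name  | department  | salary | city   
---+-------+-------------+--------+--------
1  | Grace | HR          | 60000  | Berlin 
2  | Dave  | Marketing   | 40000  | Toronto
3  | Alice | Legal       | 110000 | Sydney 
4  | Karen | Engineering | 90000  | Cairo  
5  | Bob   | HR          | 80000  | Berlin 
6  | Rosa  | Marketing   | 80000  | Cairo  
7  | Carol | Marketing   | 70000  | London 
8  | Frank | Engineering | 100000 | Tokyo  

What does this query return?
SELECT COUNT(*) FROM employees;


COUNT(*) counts all rows

8


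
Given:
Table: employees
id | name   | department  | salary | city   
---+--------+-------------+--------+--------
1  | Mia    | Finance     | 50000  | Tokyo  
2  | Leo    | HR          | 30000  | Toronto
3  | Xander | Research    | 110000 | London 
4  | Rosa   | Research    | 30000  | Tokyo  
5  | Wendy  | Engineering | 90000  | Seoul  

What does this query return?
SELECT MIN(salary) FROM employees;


Salaries: 50000, 30000, 110000, 30000, 90000
MIN = 30000

30000


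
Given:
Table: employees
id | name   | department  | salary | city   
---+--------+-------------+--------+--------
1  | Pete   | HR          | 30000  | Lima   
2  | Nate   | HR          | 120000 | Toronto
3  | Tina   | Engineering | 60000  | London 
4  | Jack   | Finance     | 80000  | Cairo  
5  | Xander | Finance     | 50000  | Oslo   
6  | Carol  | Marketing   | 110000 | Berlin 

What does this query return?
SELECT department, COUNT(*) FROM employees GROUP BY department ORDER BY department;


Assigning each row to its department group:
  Pete -> HR
  Nate -> HR
  Tina -> Engineering
  Jack -> Finance
  Xander -> Finance
  Carol -> Marketing


4 groups:
Engineering, 1
Finance, 2
HR, 2
Marketing, 1


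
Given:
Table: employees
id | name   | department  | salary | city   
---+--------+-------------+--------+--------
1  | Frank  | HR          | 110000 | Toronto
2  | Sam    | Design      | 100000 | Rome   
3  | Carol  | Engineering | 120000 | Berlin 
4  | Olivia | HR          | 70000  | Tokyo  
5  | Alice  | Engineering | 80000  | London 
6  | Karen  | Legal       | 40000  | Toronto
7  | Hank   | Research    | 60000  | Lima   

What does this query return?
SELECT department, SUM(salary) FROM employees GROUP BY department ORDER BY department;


Summing salary within each department:
  Design: 100000 = 100000
  Engineering: 120000 + 80000 = 200000
  HR: 110000 + 70000 = 180000
  Legal: 40000 = 40000
  Research: 60000 = 60000


5 groups:
Design, 100000
Engineering, 200000
HR, 180000
Legal, 40000
Research, 60000


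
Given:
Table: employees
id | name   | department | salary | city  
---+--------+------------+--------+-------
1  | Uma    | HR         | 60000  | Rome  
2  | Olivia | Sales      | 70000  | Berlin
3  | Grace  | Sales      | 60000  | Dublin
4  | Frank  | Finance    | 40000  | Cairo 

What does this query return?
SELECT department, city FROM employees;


Projecting columns: department, city

4 rows:
HR, Rome
Sales, Berlin
Sales, Dublin
Finance, Cairo


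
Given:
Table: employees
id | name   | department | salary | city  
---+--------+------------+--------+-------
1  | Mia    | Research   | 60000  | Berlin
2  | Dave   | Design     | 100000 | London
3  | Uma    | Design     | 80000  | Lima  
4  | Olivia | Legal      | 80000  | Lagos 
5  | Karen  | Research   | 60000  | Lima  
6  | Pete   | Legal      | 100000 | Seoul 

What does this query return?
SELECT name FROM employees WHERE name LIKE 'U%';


LIKE 'U%' matches names starting with 'U'
Matching: 1

1 rows:
Uma


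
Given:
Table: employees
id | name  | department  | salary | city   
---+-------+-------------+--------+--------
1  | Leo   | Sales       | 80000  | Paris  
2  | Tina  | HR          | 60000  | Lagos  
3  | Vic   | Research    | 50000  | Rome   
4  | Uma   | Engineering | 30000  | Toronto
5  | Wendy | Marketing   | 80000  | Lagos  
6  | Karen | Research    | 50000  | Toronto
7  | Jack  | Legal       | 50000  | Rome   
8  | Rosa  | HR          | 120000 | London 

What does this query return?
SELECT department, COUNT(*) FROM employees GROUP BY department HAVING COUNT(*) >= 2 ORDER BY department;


Groups with count >= 2:
  HR: 2 -> PASS
  Research: 2 -> PASS
  Engineering: 1 -> filtered out
  Legal: 1 -> filtered out
  Marketing: 1 -> filtered out
  Sales: 1 -> filtered out


2 groups:
HR, 2
Research, 2


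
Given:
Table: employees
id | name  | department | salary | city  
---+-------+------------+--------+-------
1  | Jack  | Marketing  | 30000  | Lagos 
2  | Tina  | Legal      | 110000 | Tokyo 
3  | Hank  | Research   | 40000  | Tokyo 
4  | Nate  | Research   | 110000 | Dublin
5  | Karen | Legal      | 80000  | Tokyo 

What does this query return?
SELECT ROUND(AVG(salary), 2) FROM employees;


SUM(salary) = 370000
COUNT = 5
ROUND(AVG, 2) = ROUND(370000 / 5, 2) = 74000.0

74000.0


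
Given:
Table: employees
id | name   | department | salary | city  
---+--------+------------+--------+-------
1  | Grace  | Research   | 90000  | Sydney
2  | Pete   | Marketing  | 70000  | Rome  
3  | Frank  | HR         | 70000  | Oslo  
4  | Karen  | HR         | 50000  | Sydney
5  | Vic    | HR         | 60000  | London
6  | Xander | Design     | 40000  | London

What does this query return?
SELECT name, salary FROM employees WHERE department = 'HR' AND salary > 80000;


Filtering: department = 'HR' AND salary > 80000
Matching: 0 rows

Empty result set (0 rows)


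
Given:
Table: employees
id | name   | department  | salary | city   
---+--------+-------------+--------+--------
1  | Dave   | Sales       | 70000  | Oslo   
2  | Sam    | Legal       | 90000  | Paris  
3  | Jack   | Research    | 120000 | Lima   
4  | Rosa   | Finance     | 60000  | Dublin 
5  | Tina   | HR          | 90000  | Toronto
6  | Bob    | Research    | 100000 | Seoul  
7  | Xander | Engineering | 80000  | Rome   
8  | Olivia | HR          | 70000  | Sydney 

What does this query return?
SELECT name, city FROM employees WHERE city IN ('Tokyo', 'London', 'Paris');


Filtering: city IN ('Tokyo', 'London', 'Paris')
Matching: 1 rows

1 rows:
Sam, Paris


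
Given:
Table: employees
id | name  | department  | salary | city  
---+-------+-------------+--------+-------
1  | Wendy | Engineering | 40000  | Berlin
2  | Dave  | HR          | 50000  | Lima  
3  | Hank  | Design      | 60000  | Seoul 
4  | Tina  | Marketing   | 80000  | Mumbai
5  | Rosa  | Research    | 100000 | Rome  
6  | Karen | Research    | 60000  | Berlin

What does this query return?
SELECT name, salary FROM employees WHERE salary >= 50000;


Filtering: salary >= 50000
Matching: 5 rows

5 rows:
Dave, 50000
Hank, 60000
Tina, 80000
Rosa, 100000
Karen, 60000


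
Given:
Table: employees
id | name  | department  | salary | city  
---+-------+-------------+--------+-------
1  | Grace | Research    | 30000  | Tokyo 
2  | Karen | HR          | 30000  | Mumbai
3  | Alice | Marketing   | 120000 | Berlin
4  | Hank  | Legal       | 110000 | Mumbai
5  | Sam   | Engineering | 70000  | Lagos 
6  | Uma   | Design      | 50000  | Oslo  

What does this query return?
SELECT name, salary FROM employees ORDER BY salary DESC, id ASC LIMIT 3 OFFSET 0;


Sort by salary DESC (id ASC tiebreak), then skip 0 and take 3
Rows 1 through 3

3 rows:
Alice, 120000
Hank, 110000
Sam, 70000


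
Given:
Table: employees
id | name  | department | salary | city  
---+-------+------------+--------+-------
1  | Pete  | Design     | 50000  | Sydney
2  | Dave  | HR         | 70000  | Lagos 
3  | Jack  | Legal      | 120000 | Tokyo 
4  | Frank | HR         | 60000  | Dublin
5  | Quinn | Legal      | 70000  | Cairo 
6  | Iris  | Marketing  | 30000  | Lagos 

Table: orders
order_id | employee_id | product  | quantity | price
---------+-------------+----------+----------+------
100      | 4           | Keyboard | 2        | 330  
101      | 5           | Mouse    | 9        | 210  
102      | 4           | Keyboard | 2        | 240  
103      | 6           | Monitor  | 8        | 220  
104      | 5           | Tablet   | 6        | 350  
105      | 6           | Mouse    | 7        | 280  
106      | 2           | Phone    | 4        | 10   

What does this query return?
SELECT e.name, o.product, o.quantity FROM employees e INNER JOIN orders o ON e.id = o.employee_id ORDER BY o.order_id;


Joining employees.id = orders.employee_id:
  employee Frank (id=4) -> order Keyboard
  employee Quinn (id=5) -> order Mouse
  employee Frank (id=4) -> order Keyboard
  employee Iris (id=6) -> order Monitor
  employee Quinn (id=5) -> order Tablet
  employee Iris (id=6) -> order Mouse
  employee Dave (id=2) -> order Phone


7 rows:
Frank, Keyboard, 2
Quinn, Mouse, 9
Frank, Keyboard, 2
Iris, Monitor, 8
Quinn, Tablet, 6
Iris, Mouse, 7
Dave, Phone, 4


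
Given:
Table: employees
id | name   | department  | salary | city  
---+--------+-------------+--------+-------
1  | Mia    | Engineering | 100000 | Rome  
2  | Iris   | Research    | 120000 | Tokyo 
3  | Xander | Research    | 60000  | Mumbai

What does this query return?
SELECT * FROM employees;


SELECT * returns all 3 rows with all columns

3 rows:
1, Mia, Engineering, 100000, Rome
2, Iris, Research, 120000, Tokyo
3, Xander, Research, 60000, Mumbai


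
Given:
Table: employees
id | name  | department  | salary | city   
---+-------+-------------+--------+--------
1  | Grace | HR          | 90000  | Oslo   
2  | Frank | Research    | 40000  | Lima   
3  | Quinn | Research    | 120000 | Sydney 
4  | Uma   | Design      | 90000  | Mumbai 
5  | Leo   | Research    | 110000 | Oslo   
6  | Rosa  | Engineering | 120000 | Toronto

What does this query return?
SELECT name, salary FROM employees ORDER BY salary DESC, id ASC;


Sorting by salary DESC, then id ASC for ties

6 rows:
Quinn, 120000
Rosa, 120000
Leo, 110000
Grace, 90000
Uma, 90000
Frank, 40000


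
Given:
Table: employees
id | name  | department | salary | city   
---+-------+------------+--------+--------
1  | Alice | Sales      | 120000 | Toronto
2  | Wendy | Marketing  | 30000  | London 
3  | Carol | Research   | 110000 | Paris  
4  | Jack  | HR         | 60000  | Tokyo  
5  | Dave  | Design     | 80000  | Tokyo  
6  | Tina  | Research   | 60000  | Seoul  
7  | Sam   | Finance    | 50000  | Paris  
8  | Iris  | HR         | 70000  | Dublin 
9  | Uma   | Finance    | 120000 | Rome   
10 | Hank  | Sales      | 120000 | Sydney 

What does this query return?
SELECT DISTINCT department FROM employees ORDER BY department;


All 'department' values (row order): Sales, Marketing, Research, HR, Design, Research, Finance, HR, Finance, Sales
Removing duplicates leaves 6 unique value(s).

6 values:
Design
Finance
HR
Marketing
Research
Sales


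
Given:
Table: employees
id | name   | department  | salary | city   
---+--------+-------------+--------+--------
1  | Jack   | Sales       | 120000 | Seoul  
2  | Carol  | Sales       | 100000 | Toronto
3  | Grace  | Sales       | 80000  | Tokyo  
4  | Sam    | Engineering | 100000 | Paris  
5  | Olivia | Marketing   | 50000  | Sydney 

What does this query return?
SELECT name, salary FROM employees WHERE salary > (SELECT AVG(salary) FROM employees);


Subquery: AVG(salary) = 90000.0
Filtering: salary > 90000.0
  Jack (120000) -> MATCH
  Carol (100000) -> MATCH
  Sam (100000) -> MATCH


3 rows:
Jack, 120000
Carol, 100000
Sam, 100000


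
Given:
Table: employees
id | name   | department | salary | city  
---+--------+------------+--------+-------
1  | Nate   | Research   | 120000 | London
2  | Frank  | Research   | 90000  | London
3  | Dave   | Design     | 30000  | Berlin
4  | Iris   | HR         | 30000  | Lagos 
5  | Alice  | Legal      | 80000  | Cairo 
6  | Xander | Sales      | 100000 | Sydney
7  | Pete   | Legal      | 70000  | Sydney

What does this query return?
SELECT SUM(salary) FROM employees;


SUM(salary) = 120000 + 90000 + 30000 + 30000 + 80000 + 100000 + 70000 = 520000

520000


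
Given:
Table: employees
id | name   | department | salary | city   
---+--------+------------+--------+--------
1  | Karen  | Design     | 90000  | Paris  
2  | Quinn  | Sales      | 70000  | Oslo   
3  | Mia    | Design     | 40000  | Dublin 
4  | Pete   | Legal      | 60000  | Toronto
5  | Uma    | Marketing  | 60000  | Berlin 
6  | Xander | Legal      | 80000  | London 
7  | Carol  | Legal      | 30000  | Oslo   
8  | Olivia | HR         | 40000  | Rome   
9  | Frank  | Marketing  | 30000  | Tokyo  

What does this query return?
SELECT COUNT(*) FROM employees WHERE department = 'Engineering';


Counting rows where department = 'Engineering'


0


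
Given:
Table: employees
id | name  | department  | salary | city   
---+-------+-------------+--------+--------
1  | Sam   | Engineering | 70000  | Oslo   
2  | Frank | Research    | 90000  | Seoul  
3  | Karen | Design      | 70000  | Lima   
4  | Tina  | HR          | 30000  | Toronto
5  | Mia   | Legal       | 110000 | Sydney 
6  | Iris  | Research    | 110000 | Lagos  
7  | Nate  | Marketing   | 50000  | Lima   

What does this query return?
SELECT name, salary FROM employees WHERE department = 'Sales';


Filtering: department = 'Sales'
Matching rows: 0

Empty result set (0 rows)


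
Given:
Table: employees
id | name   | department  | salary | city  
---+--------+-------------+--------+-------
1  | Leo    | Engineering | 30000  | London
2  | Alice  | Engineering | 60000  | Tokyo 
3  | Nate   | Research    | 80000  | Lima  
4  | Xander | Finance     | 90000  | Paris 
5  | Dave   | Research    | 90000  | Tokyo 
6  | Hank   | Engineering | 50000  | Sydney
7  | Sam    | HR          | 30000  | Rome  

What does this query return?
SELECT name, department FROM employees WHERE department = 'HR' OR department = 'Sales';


Filtering: department = 'HR' OR 'Sales'
Matching: 1 rows

1 rows:
Sam, HR


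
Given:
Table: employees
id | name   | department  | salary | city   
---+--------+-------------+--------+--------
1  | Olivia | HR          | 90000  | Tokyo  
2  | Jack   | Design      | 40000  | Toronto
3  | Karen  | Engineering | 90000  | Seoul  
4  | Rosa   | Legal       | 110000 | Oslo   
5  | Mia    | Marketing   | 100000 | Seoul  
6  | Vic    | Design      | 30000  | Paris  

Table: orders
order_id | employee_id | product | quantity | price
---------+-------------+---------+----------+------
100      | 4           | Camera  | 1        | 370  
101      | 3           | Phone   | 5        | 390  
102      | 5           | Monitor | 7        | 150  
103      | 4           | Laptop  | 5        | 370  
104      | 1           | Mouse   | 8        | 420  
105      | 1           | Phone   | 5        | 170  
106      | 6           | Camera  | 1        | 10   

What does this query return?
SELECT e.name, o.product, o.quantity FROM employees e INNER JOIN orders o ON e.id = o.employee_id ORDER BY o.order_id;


Joining employees.id = orders.employee_id:
  employee Rosa (id=4) -> order Camera
  employee Karen (id=3) -> order Phone
  employee Mia (id=5) -> order Monitor
  employee Rosa (id=4) -> order Laptop
  employee Olivia (id=1) -> order Mouse
  employee Olivia (id=1) -> order Phone
  employee Vic (id=6) -> order Camera


7 rows:
Rosa, Camera, 1
Karen, Phone, 5
Mia, Monitor, 7
Rosa, Laptop, 5
Olivia, Mouse, 8
Olivia, Phone, 5
Vic, Camera, 1


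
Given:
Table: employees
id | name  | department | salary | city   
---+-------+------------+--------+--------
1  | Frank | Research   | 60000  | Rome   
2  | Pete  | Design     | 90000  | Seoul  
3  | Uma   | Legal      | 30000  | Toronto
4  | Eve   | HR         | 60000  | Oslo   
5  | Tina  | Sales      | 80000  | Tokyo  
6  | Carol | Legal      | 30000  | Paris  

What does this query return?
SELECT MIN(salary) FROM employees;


Salaries: 60000, 90000, 30000, 60000, 80000, 30000
MIN = 30000

30000


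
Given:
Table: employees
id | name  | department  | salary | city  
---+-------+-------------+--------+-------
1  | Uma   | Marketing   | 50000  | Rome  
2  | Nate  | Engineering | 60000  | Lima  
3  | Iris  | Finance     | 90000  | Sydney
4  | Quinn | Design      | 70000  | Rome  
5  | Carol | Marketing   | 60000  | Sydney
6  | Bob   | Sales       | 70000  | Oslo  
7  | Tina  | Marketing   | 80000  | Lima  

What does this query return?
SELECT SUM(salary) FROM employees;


SUM(salary) = 50000 + 60000 + 90000 + 70000 + 60000 + 70000 + 80000 = 480000

480000


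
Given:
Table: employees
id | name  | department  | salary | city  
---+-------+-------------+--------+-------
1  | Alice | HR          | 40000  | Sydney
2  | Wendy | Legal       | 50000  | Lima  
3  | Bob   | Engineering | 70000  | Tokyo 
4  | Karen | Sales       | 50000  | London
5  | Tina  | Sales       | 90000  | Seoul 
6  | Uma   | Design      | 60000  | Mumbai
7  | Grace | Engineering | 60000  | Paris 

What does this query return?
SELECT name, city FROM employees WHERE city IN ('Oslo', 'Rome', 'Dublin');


Filtering: city IN ('Oslo', 'Rome', 'Dublin')
Matching: 0 rows

Empty result set (0 rows)


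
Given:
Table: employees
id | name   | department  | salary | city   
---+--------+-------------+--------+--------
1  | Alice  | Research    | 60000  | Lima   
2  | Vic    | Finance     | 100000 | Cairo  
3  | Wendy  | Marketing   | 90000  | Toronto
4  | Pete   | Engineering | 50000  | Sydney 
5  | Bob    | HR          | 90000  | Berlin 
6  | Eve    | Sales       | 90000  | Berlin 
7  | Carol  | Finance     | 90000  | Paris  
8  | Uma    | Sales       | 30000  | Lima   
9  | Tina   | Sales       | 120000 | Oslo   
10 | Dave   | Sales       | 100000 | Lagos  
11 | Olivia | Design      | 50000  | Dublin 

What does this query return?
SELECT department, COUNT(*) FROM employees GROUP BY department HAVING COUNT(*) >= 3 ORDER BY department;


Groups with count >= 3:
  Sales: 4 -> PASS
  Design: 1 -> filtered out
  Engineering: 1 -> filtered out
  Finance: 2 -> filtered out
  HR: 1 -> filtered out
  Marketing: 1 -> filtered out
  Research: 1 -> filtered out


1 groups:
Sales, 4


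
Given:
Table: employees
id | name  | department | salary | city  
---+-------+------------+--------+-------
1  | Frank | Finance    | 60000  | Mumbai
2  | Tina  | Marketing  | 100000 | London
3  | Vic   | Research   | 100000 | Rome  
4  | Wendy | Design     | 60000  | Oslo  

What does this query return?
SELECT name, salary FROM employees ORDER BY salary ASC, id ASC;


Sorting by salary ASC, then id ASC for ties

4 rows:
Frank, 60000
Wendy, 60000
Tina, 100000
Vic, 100000


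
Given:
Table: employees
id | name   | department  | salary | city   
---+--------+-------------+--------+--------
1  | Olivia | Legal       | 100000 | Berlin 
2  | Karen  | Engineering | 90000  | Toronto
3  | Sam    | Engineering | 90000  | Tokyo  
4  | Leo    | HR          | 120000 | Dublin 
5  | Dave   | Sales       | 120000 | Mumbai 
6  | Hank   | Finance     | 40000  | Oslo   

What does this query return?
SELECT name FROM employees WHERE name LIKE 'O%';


LIKE 'O%' matches names starting with 'O'
Matching: 1

1 rows:
Olivia


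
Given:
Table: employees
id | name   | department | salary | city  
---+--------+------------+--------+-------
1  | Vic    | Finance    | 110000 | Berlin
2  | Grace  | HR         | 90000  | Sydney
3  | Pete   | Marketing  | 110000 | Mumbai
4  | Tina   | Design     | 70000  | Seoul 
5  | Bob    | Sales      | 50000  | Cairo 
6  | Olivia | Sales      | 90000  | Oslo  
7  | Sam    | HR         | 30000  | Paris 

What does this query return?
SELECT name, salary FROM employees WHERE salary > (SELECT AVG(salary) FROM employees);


Subquery: AVG(salary) = 78571.43
Filtering: salary > 78571.43
  Vic (110000) -> MATCH
  Grace (90000) -> MATCH
  Pete (110000) -> MATCH
  Olivia (90000) -> MATCH


4 rows:
Vic, 110000
Grace, 90000
Pete, 110000
Olivia, 90000


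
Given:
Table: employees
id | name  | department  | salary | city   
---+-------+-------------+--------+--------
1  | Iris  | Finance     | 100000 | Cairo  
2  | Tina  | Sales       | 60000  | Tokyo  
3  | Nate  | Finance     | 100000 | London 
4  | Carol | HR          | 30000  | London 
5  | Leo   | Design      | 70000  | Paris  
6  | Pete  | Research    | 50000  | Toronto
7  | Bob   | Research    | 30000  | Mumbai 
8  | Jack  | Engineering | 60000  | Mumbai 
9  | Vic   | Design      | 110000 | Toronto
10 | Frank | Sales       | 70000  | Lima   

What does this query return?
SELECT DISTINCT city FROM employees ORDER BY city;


All 'city' values (row order): Cairo, Tokyo, London, London, Paris, Toronto, Mumbai, Mumbai, Toronto, Lima
Removing duplicates leaves 7 unique value(s).

7 values:
Cairo
Lima
London
Mumbai
Paris
Tokyo
Toronto


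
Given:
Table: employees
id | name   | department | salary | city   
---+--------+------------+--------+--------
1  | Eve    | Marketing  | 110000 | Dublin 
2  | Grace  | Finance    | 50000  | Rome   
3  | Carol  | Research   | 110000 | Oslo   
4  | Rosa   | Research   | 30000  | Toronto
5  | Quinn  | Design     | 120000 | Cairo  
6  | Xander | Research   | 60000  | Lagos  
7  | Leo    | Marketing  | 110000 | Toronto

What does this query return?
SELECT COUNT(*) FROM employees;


COUNT(*) counts all rows

7


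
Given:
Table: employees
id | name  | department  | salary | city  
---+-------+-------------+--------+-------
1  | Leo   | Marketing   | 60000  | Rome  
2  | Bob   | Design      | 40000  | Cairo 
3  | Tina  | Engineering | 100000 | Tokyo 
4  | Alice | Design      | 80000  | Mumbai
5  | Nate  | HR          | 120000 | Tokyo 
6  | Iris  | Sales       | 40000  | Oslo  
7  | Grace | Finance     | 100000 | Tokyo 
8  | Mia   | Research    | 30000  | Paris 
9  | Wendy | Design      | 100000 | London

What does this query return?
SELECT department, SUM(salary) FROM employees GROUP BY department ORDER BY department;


Summing salary within each department:
  Design: 40000 + 80000 + 100000 = 220000
  Engineering: 100000 = 100000
  Finance: 100000 = 100000
  HR: 120000 = 120000
  Marketing: 60000 = 60000
  Research: 30000 = 30000
  Sales: 40000 = 40000


7 groups:
Design, 220000
Engineering, 100000
Finance, 100000
HR, 120000
Marketing, 60000
Research, 30000
Sales, 40000
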